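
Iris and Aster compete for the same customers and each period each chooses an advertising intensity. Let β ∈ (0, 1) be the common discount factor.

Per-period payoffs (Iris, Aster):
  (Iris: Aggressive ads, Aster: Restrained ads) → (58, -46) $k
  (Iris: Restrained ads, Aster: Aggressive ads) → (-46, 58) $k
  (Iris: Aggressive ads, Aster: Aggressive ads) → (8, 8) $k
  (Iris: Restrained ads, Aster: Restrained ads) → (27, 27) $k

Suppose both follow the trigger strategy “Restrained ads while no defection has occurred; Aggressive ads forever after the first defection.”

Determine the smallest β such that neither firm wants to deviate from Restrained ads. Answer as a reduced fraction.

One-period gain from deviating is 58 − 27 = 31. The loss is 27 − 8 = 19 in every subsequent period, with present value 19·β/(1−β).
Deviation is unprofitable when 19·β/(1−β) ≥ 31, i.e. β/(1−β) ≥ 31/19.
Equivalently β ≥ 31/(31+19) = 31/50.

31/50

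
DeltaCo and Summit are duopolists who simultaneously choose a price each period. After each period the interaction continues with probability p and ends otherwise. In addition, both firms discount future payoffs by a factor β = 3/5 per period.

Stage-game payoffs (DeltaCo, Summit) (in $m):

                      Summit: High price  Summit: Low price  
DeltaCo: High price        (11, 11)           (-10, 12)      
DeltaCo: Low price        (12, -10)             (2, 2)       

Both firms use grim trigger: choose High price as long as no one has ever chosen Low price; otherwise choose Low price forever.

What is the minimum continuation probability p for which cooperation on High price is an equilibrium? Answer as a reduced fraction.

Expected continuation weight on next period's payoff is β·p = 3/5·p, which plays the role of the discount factor.
Cooperation requires 3/5·p ≥ (12−11)/(12−2) = 1/10, hence p ≥ 1/6.

1/6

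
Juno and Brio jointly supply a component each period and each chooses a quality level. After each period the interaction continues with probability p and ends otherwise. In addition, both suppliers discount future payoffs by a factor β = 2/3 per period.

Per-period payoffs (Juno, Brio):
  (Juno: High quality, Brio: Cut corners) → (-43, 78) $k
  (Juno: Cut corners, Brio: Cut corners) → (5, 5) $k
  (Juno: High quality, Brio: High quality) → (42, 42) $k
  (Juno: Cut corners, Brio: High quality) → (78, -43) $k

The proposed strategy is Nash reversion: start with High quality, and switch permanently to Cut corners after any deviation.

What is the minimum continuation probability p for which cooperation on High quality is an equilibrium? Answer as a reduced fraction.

Expected continuation weight on next period's payoff is β·p = 2/3·p, which plays the role of the discount factor.
Cooperation requires 2/3·p ≥ (78−42)/(78−5) = 36/73, hence p ≥ 54/73.

54/73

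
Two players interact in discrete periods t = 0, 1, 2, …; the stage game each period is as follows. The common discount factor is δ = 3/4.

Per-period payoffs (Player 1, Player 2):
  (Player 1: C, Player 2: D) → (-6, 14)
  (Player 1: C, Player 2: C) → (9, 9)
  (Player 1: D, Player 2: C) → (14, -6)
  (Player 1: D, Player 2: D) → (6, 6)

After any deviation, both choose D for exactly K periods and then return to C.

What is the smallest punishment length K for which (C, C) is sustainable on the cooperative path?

3

IC: δ(1−δ^K)/(1−δ) ≥ (14−9)/(9−6) = 5/3.
With δ = 3/4: need 1 − δ^K ≥ 5/3·(1−3/4)/(3/4), i.e. δ^K ≤ 0.4444.
Since (3/4)^2 = 0.5625 and (3/4)^3 = 0.4219, the smallest such K is 3.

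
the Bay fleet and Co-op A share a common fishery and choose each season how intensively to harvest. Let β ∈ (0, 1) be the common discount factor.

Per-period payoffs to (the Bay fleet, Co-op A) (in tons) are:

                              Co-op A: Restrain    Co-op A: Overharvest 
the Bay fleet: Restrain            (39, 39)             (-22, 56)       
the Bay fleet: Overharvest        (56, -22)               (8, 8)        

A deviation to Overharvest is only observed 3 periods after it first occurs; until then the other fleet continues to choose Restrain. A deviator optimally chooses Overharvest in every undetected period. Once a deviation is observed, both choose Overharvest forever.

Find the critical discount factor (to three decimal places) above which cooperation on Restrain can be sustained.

The best deviation is to choose Overharvest for all 3 undetected periods, earning 56 each, then 8 forever once detected.
Deviation value: 56(1−β^3)/(1−β) + 8β^3/(1−β); cooperation value: 39/(1−β).
IC: 39 ≥ 56(1−β^3) + 8β^3 = 56 − 48β^3.
So β^3 ≥ 17/48, giving β ≥ (17/48)^(1/3) ≈ 0.708.

0.708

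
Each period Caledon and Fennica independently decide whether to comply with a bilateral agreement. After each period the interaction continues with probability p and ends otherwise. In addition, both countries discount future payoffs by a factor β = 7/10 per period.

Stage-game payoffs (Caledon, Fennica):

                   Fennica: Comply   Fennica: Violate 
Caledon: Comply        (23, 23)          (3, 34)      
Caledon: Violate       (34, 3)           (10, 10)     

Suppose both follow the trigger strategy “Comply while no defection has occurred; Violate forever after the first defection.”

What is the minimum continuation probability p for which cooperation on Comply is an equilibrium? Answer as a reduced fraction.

55/84

Expected continuation weight on next period's payoff is β·p = 7/10·p, which plays the role of the discount factor.
Cooperation requires 7/10·p ≥ (34−23)/(34−10) = 11/24, hence p ≥ 55/84.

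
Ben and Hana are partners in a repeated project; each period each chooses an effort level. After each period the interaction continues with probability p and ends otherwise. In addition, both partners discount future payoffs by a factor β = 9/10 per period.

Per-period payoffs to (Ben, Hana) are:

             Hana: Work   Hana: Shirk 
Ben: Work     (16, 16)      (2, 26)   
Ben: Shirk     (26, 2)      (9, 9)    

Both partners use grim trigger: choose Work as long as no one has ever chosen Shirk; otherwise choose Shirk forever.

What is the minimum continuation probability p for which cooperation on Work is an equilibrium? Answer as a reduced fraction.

With continuation probability p and discount β, the effective per-period discount factor is βp.
Grim-trigger IC: βp ≥ (26−16)/(26−9) = 10/17.
So p ≥ (10/17)/(9/10) = 100/153.

100/153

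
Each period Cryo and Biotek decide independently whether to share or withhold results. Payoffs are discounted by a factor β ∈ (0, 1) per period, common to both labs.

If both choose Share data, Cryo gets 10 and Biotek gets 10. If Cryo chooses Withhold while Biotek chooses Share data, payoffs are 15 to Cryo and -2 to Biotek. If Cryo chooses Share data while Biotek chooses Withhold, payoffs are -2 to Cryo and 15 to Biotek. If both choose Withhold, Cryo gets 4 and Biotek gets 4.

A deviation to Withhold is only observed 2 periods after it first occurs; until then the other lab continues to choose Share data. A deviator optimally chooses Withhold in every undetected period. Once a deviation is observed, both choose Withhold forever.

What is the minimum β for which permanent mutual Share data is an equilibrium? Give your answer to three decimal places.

Deviating for the 2 undetected periods gains 15−10 = 5 per period over cooperation, then loses 10−4 = 6 per period forever once punishment starts.
Gain: 5(1 + β + … + β^1); loss: 6·β^2/(1−β).
No profitable deviation ⇔ 5(1−β^2) ≤ 6·β^2, i.e. β^2 ≥ 5/(5+6) = 5/11.
Hence β ≥ (5/11)^(1/2) ≈ 0.674.

0.674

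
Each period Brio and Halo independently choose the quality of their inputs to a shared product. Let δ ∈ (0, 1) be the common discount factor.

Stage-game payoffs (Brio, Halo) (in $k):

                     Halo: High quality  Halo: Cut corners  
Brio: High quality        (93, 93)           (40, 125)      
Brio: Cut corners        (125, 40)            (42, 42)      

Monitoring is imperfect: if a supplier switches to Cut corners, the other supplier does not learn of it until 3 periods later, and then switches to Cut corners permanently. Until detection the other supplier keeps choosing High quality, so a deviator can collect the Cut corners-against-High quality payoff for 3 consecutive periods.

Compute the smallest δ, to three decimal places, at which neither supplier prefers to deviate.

The best deviation is to choose Cut corners for all 3 undetected periods, earning 125 each, then 42 forever once detected.
Deviation value: 125(1−δ^3)/(1−δ) + 42δ^3/(1−δ); cooperation value: 93/(1−δ).
IC: 93 ≥ 125(1−δ^3) + 42δ^3 = 125 − 83δ^3.
So δ^3 ≥ 32/83, giving δ ≥ (32/83)^(1/3) ≈ 0.728.

0.728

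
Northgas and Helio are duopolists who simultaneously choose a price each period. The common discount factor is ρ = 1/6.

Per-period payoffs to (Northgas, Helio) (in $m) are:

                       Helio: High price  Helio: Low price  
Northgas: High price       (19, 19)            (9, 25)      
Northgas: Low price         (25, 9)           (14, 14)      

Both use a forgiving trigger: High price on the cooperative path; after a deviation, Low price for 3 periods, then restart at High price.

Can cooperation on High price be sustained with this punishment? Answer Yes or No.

Comparing payoff streams over the 4 periods until play realigns: cooperate → 19(1+ρ+…+ρ^3); deviate → 25 + 14(ρ+…+ρ^3).
Cooperation is sustained iff (19−14)(ρ+…+ρ^3) ≥ 25−19.
ρ+…+ρ^3 = 1/6·(1−(1/6)^3)/(1−1/6) = 0.1991, and (25−19)/(19−14) = 1.2000.
0.1991 < 1.2000, so cooperation is not sustainable.

No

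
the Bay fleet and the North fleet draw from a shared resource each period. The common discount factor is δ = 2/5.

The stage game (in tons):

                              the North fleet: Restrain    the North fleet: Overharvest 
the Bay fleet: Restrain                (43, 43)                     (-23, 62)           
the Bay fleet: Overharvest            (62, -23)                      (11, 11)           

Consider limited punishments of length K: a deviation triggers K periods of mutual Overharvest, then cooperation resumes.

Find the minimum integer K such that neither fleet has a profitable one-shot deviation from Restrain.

3

Need Σ_{k=1}^{K} δ^k ≥ (62−43)/(43−11) = 0.5938 at δ = 2/5.
At K = 2 the sum is 0.5600 < 0.5938; at K = 3 it is 0.6240 ≥ 0.5938.
So the minimum punishment length is K = 3.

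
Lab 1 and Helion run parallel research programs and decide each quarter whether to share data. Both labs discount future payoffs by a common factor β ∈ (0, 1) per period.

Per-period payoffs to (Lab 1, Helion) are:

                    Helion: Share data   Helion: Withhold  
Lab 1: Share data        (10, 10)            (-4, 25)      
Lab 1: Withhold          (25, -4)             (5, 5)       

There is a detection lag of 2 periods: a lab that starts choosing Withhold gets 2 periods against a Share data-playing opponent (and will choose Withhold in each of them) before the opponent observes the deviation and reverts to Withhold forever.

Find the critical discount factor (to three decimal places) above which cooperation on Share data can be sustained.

0.866

A deviator earns 25 for 2 periods, then 5 forever; cooperating earns 10 forever. Multiplying the IC by (1−β):
10 ≥ 25(1−β^2) + 5β^2, so 20·β^2 ≥ 15 and β^2 ≥ 3/4.
β ≥ (3/4)^(1/2) ≈ 0.866.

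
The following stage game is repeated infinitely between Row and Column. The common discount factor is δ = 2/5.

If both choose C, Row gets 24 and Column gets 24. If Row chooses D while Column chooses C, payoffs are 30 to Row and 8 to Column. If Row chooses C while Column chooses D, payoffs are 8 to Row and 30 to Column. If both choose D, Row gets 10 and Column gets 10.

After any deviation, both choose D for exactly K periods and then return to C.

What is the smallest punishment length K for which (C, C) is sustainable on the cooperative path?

2

Need Σ_{k=1}^{K} δ^k ≥ (30−24)/(24−10) = 0.4286 at δ = 2/5.
At K = 1 the sum is 0.4000 < 0.4286; at K = 2 it is 0.5600 ≥ 0.4286.
So the minimum punishment length is K = 2.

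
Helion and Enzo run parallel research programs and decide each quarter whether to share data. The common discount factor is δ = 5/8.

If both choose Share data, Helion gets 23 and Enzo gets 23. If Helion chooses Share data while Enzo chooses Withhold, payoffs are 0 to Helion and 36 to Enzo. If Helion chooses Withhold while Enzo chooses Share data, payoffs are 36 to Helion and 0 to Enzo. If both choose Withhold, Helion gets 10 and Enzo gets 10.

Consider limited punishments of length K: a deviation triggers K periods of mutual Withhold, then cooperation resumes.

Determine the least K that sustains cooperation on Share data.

IC: δ(1−δ^K)/(1−δ) ≥ (36−23)/(23−10) = 1.
With δ = 5/8: need 1 − δ^K ≥ 1·(1−5/8)/(5/8), i.e. δ^K ≤ 0.4000.
Since (5/8)^1 = 0.6250 and (5/8)^2 = 0.3906, the smallest such K is 2.

2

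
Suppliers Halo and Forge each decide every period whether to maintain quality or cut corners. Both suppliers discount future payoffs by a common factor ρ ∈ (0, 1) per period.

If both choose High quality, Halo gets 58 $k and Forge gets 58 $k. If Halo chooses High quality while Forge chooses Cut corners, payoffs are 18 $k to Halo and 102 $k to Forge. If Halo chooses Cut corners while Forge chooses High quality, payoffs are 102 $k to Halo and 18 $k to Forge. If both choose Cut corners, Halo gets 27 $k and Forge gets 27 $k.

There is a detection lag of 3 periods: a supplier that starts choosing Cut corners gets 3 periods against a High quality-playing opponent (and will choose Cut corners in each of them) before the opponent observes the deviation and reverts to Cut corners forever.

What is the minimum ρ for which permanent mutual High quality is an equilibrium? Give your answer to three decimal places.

0.837

The best deviation is to choose Cut corners for all 3 undetected periods, earning 102 each, then 27 forever once detected.
Deviation value: 102(1−ρ^3)/(1−ρ) + 27ρ^3/(1−ρ); cooperation value: 58/(1−ρ).
IC: 58 ≥ 102(1−ρ^3) + 27ρ^3 = 102 − 75ρ^3.
So ρ^3 ≥ 44/75, giving ρ ≥ (44/75)^(1/3) ≈ 0.837.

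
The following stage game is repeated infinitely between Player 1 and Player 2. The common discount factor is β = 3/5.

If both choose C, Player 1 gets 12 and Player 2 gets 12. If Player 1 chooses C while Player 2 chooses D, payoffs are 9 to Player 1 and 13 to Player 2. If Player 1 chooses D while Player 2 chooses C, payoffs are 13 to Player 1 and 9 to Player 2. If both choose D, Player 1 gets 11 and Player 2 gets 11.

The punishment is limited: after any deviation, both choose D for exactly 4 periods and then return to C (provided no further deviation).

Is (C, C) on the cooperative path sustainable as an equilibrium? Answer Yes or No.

Yes

A one-shot deviation gives 13 now, then 11 for 4 periods, then back to 12.
Gain from deviating: (13−12) today; loss: (12−11) in each of the next 4 periods.
No-deviation condition: (12−11)(β+…+β^4) ≥ 13−12, i.e. β+…+β^4 ≥ 1.
At β = 3/5: β+…+β^4 = 1.3056 ≥ 1.0000.
So cooperation is sustainable.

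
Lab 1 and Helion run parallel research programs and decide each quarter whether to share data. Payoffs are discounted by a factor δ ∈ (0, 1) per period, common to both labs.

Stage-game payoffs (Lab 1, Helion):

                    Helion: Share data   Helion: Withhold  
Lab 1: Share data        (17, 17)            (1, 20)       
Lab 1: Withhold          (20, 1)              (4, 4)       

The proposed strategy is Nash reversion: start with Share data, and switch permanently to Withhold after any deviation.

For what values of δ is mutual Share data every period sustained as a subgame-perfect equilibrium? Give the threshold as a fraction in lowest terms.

3/16

One-period gain from deviating is 20 − 17 = 3. The loss is 17 − 4 = 13 in every subsequent period, with present value 13·δ/(1−δ).
Deviation is unprofitable when 13·δ/(1−δ) ≥ 3, i.e. δ/(1−δ) ≥ 3/13.
Equivalently δ ≥ 3/(3+13) = 3/16.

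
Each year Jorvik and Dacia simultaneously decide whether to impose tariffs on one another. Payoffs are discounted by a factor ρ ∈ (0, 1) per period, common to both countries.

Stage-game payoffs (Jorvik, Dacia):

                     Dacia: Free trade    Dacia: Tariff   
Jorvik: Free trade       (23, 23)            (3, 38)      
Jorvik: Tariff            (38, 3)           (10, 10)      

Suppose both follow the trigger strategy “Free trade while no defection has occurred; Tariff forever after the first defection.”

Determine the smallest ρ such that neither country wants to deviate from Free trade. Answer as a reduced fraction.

15/28

One-period gain from deviating is 38 − 23 = 15. The loss is 23 − 10 = 13 in every subsequent period, with present value 13·ρ/(1−ρ).
Deviation is unprofitable when 13·ρ/(1−ρ) ≥ 15, i.e. ρ/(1−ρ) ≥ 15/13.
Equivalently ρ ≥ 15/(15+13) = 15/28.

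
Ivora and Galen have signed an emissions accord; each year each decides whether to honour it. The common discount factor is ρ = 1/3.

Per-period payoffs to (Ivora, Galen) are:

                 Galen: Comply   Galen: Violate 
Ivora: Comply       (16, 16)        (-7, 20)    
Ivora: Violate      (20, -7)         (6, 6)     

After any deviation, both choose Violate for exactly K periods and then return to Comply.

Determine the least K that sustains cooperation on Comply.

2

No profitable deviation requires (16−6)(ρ+…+ρ^K) ≥ 20−16, i.e. ρ+…+ρ^K ≥ 2/5 ≈ 0.4000.
With ρ = 1/3, the partial sums are K=1: 0.3333, K=2: 0.4444.
K = 2 is the first length at which the sum reaches 0.4000.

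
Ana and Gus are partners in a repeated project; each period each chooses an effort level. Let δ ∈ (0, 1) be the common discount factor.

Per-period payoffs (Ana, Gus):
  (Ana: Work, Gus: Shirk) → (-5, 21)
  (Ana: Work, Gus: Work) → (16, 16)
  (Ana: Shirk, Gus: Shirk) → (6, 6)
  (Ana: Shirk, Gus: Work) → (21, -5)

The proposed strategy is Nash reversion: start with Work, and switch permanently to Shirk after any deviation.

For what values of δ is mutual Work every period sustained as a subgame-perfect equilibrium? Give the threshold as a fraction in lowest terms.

Cooperation forever yields 16 each period: 16/(1−δ).
Deviating yields 21 once, then 6 forever: 21 + 6δ/(1−δ).
No profitable deviation requires 16/(1−δ) ≥ 21 + 6δ/(1−δ).
Multiplying by (1−δ): 16 ≥ 21(1−δ) + 6δ = 21 − 15δ.
So 15δ ≥ 5, i.e. δ ≥ 5/15 = 1/3.

1/3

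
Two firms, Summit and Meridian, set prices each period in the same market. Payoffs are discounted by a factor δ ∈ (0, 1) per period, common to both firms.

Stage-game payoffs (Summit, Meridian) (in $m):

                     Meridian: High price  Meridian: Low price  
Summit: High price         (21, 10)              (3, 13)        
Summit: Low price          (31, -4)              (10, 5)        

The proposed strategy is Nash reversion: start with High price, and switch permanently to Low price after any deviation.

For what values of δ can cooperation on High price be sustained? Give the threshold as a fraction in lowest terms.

Summit's threshold: (31−21)/(31−10) = 10/21.
Meridian's threshold: (13−10)/(13−5) = 3/8.
10/21 > 3/8, so Summit binds and δ* = 10/21.

10/21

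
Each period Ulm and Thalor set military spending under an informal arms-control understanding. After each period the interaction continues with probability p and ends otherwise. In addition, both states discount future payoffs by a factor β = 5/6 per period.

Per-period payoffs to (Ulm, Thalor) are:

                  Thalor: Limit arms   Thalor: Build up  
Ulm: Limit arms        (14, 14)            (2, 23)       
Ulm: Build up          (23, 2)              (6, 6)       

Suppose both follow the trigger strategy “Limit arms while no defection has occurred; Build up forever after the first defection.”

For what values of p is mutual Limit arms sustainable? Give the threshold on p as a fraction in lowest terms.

54/85

Expected continuation weight on next period's payoff is β·p = 5/6·p, which plays the role of the discount factor.
Cooperation requires 5/6·p ≥ (23−14)/(23−6) = 9/17, hence p ≥ 54/85.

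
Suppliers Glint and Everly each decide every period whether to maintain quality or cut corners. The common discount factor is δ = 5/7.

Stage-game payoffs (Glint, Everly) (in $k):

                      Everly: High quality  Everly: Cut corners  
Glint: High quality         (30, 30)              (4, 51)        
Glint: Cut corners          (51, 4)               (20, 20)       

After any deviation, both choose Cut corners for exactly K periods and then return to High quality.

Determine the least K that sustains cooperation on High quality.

Need Σ_{k=1}^{K} δ^k ≥ (51−30)/(30−20) = 2.1000 at δ = 5/7.
At K = 5 the sum is 2.0352 < 2.1000; at K = 6 it is 2.1680 ≥ 2.1000.
So the minimum punishment length is K = 6.

6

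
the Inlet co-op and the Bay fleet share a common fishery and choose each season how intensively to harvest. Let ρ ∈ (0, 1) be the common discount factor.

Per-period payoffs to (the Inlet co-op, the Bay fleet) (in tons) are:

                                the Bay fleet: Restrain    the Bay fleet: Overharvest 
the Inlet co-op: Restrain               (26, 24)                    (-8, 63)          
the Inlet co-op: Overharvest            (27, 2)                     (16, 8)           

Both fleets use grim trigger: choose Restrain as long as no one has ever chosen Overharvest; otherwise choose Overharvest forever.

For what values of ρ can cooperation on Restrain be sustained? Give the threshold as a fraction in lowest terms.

39/55

the Inlet co-op's threshold: (27−26)/(27−16) = 1/11.
the Bay fleet's threshold: (63−24)/(63−8) = 39/55.
1/11 < 39/55, so the Bay fleet binds and ρ* = 39/55.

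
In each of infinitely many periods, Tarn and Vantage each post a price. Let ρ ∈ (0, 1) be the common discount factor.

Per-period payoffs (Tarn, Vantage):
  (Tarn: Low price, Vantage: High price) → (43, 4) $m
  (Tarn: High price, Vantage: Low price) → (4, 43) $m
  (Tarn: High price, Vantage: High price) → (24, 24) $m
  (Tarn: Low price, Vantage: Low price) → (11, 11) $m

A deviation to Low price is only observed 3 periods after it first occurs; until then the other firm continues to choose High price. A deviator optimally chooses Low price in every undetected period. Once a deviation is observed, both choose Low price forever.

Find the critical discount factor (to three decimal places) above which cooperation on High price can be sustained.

A deviator earns 43 for 3 periods, then 11 forever; cooperating earns 24 forever. Multiplying the IC by (1−ρ):
24 ≥ 43(1−ρ^3) + 11ρ^3, so 32·ρ^3 ≥ 19 and ρ^3 ≥ 19/32.
ρ ≥ (19/32)^(1/3) ≈ 0.840.

0.840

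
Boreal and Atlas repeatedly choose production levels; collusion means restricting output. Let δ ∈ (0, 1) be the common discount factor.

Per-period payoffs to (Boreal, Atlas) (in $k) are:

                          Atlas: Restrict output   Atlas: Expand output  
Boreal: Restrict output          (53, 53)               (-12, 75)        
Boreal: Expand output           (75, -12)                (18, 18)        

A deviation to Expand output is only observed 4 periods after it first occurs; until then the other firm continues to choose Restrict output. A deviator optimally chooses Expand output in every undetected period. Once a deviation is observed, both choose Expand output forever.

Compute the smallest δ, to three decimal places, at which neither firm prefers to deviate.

A deviator earns 75 for 4 periods, then 18 forever; cooperating earns 53 forever. Multiplying the IC by (1−δ):
53 ≥ 75(1−δ^4) + 18δ^4, so 57·δ^4 ≥ 22 and δ^4 ≥ 22/57.
δ ≥ (22/57)^(1/4) ≈ 0.788.

0.788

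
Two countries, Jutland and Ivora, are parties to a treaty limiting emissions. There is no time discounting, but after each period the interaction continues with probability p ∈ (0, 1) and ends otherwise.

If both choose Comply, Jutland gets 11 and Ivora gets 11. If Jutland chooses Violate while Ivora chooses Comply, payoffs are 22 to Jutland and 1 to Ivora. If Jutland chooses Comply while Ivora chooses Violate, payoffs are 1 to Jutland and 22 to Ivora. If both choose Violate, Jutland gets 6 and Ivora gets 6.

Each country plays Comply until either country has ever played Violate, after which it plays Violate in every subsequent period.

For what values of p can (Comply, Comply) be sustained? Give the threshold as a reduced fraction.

11/16

Expected cooperation value is 11 + p·11 + p²·11 + … = 11/(1−p); deviation gives 22 + p·6/(1−p).
11 ≥ 22(1−p) + 6p ⇒ 16p ≥ 11 ⇒ p ≥ 11/16.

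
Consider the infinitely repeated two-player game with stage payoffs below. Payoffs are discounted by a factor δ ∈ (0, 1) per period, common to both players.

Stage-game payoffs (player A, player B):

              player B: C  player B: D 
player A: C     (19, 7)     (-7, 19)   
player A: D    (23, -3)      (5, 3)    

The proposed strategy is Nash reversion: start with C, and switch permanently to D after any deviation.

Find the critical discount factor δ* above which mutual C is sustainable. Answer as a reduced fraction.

3/4

player A's threshold: (23−19)/(23−5) = 2/9.
player B's threshold: (19−7)/(19−3) = 3/4.
2/9 < 3/4, so player B binds and δ* = 3/4.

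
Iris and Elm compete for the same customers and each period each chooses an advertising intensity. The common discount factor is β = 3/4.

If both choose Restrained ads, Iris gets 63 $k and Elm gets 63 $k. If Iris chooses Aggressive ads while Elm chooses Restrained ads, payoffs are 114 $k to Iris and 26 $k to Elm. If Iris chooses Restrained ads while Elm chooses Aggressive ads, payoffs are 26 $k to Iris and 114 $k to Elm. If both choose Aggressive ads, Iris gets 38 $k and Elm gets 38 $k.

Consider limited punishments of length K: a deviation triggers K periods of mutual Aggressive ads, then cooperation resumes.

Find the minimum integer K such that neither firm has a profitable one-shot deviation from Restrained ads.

No profitable deviation requires (63−38)(β+…+β^K) ≥ 114−63, i.e. β+…+β^K ≥ 51/25 ≈ 2.0400.
With β = 3/4, the partial sums are K=1: 0.7500, K=2: 1.3125, K=3: 1.7344, K=4: 2.0508.
K = 4 is the first length at which the sum reaches 2.0400.

4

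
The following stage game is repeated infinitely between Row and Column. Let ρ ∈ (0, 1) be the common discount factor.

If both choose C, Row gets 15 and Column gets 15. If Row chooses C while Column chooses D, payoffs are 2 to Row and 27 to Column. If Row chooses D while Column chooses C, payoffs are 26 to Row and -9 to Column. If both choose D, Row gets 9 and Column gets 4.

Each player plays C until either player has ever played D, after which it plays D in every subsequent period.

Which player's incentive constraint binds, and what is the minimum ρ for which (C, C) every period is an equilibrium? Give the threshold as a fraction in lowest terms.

Row's threshold: (26−15)/(26−9) = 11/17.
Column's threshold: (27−15)/(27−4) = 12/23.
11/17 > 12/23, so Row binds and ρ* = 11/17.

Row; ρ ≥ 11/17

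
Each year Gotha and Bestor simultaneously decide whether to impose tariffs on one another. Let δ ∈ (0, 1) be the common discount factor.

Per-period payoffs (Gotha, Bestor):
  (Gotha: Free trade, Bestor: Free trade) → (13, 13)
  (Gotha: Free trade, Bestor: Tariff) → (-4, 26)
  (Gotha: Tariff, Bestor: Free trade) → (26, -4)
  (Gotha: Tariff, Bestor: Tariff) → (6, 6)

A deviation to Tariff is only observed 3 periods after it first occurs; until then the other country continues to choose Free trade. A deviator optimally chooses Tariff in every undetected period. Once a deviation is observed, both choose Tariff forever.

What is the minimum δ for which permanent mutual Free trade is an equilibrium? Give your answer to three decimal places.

Deviating for the 3 undetected periods gains 26−13 = 13 per period over cooperation, then loses 13−6 = 7 per period forever once punishment starts.
Gain: 13(1 + δ + … + δ^2); loss: 7·δ^3/(1−δ).
No profitable deviation ⇔ 13(1−δ^3) ≤ 7·δ^3, i.e. δ^3 ≥ 13/(13+7) = 13/20.
Hence δ ≥ (13/20)^(1/3) ≈ 0.866.

0.866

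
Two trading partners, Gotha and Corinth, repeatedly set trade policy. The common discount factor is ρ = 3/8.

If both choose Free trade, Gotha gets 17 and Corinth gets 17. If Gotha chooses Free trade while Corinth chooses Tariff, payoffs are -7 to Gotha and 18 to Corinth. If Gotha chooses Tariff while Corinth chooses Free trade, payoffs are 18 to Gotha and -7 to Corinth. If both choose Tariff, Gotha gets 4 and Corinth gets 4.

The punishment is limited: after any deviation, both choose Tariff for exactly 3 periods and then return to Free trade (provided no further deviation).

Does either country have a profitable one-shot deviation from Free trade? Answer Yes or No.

IC: ρ+…+ρ^3 ≥ (18−17)/(17−4) = 1/13.
At ρ = 3/8: partial sum = 0.5684 ≥ 0.0769. Cooperation sustainable.

No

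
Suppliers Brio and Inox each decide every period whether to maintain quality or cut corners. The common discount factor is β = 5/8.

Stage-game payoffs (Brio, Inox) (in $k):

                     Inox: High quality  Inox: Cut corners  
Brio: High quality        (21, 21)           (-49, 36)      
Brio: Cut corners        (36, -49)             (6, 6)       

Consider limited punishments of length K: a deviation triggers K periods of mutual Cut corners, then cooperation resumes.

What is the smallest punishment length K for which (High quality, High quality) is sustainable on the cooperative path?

2

IC: β(1−β^K)/(1−β) ≥ (36−21)/(21−6) = 1.
With β = 5/8: need 1 − β^K ≥ 1·(1−5/8)/(5/8), i.e. β^K ≤ 0.4000.
Since (5/8)^1 = 0.6250 and (5/8)^2 = 0.3906, the smallest such K is 2.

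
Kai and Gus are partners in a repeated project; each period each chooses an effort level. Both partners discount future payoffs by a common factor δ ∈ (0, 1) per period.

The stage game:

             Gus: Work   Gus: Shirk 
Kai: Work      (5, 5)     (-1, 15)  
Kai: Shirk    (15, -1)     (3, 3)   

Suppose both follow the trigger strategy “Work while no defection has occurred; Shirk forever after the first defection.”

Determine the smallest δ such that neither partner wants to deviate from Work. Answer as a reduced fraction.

Under grim trigger the critical discount factor is (T−C)/(T−P) with T = 15, C = 5, P = 3.
δ* = (15−5)/(15−3) = 10/12 = 5/6.

5/6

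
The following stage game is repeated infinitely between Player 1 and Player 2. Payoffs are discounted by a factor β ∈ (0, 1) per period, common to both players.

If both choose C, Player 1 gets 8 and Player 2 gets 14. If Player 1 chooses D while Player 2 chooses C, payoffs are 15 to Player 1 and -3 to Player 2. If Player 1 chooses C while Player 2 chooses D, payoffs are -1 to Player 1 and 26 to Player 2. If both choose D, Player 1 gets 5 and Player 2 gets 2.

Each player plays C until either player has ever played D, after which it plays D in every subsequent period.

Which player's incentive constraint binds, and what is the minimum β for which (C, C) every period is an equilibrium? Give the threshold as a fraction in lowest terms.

Player 1's threshold: (15−8)/(15−5) = 7/10.
Player 2's threshold: (26−14)/(26−2) = 1/2.
7/10 > 1/2, so Player 1 binds and β* = 7/10.

Player 1; β ≥ 7/10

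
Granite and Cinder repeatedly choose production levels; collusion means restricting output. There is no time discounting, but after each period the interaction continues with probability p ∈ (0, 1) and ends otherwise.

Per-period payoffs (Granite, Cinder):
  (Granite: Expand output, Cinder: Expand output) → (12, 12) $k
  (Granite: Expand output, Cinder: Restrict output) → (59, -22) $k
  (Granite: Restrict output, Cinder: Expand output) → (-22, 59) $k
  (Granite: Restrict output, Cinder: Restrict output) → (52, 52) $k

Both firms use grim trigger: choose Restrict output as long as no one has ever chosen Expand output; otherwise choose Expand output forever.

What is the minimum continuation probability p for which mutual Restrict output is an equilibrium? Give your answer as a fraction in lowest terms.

Expected cooperation value is 52 + p·52 + p²·52 + … = 52/(1−p); deviation gives 59 + p·12/(1−p).
52 ≥ 59(1−p) + 12p ⇒ 47p ≥ 7 ⇒ p ≥ 7/47.

7/47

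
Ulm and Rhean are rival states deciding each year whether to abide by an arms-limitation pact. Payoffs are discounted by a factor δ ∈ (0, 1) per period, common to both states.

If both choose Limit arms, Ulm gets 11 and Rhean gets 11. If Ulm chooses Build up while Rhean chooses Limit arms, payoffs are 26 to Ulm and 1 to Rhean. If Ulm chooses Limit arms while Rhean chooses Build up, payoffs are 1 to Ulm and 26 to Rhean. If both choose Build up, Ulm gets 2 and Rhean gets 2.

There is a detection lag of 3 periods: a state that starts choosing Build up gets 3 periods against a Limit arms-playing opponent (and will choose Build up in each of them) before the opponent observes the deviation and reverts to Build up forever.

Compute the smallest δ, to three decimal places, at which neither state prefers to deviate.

Deviating for the 3 undetected periods gains 26−11 = 15 per period over cooperation, then loses 11−2 = 9 per period forever once punishment starts.
Gain: 15(1 + δ + … + δ^2); loss: 9·δ^3/(1−δ).
No profitable deviation ⇔ 15(1−δ^3) ≤ 9·δ^3, i.e. δ^3 ≥ 15/(15+9) = 5/8.
Hence δ ≥ (5/8)^(1/3) ≈ 0.855.

0.855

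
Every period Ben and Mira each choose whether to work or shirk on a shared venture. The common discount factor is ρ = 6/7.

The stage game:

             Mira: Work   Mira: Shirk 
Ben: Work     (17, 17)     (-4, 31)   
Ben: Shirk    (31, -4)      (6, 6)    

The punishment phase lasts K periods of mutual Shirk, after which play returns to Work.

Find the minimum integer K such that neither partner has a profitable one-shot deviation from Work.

2

No profitable deviation requires (17−6)(ρ+…+ρ^K) ≥ 31−17, i.e. ρ+…+ρ^K ≥ 14/11 ≈ 1.2727.
With ρ = 6/7, the partial sums are K=1: 0.8571, K=2: 1.5918.
K = 2 is the first length at which the sum reaches 1.2727.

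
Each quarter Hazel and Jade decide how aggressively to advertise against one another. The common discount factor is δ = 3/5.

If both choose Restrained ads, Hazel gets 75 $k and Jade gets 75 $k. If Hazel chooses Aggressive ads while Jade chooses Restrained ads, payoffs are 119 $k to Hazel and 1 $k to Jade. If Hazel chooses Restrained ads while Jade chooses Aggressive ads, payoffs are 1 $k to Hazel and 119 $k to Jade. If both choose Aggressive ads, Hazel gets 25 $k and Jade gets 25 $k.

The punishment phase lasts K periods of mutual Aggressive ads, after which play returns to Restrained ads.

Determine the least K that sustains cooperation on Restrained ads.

IC: δ(1−δ^K)/(1−δ) ≥ (119−75)/(75−25) = 22/25.
With δ = 3/5: need 1 − δ^K ≥ 22/25·(1−3/5)/(3/5), i.e. δ^K ≤ 0.4133.
Since (3/5)^1 = 0.6000 and (3/5)^2 = 0.3600, the smallest such K is 2.

2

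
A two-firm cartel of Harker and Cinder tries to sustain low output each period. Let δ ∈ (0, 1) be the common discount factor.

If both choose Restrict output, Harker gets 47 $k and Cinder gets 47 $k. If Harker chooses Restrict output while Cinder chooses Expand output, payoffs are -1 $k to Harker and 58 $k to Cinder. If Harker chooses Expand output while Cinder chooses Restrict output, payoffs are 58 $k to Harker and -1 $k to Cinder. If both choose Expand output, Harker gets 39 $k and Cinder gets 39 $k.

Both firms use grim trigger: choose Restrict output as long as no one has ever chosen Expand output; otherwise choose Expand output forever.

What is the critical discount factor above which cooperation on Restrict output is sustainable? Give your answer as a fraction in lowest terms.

47/(1−δ) ≥ 58 + 39δ/(1−δ)
47 ≥ 58 − 19δ
δ ≥ 11/19.

11/19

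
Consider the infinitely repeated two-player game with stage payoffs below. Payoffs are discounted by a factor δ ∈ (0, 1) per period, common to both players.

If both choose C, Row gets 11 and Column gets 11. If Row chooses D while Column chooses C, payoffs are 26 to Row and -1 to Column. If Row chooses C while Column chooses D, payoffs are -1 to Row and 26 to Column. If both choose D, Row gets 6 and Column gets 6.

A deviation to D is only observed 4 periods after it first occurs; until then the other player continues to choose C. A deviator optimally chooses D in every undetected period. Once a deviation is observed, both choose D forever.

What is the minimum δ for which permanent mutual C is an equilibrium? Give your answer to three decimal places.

A deviator earns 26 for 4 periods, then 6 forever; cooperating earns 11 forever. Multiplying the IC by (1−δ):
11 ≥ 26(1−δ^4) + 6δ^4, so 20·δ^4 ≥ 15 and δ^4 ≥ 3/4.
δ ≥ (3/4)^(1/4) ≈ 0.931.

0.931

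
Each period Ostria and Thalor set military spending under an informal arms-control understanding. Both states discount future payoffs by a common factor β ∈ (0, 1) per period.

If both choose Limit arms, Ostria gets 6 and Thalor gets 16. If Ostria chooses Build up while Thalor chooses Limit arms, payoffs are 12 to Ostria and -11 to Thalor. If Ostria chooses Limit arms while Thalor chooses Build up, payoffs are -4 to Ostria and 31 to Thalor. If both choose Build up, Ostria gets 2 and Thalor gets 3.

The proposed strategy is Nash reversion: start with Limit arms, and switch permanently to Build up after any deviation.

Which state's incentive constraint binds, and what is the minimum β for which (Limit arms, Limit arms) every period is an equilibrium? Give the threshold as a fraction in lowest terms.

For Ostria: deviation gain 12−6 = 6, per-period punishment loss 6−2 = 4. IC gives β ≥ 6/10 = 3/5.
For Thalor: gain 15, loss 13 per period, so β ≥ 15/28.
The tighter constraint is Ostria's, so cooperation needs β ≥ 3/5.

Ostria; β ≥ 3/5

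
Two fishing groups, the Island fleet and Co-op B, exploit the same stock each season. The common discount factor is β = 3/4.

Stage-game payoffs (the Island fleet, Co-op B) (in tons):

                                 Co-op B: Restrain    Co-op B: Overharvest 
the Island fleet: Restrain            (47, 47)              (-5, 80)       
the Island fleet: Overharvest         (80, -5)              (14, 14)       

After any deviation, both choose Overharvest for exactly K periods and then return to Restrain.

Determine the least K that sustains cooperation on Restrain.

2

IC: β(1−β^K)/(1−β) ≥ (80−47)/(47−14) = 1.
With β = 3/4: need 1 − β^K ≥ 1·(1−3/4)/(3/4), i.e. β^K ≤ 0.6667.
Since (3/4)^1 = 0.7500 and (3/4)^2 = 0.5625, the smallest such K is 2.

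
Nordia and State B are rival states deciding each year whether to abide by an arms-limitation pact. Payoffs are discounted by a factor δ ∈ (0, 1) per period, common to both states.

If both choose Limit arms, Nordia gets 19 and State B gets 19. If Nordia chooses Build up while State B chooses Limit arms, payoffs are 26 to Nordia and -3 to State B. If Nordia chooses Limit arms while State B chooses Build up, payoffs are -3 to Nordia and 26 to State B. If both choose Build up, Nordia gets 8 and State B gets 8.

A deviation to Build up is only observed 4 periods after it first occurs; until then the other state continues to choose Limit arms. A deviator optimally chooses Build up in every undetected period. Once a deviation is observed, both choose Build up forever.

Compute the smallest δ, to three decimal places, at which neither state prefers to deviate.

The best deviation is to choose Build up for all 4 undetected periods, earning 26 each, then 8 forever once detected.
Deviation value: 26(1−δ^4)/(1−δ) + 8δ^4/(1−δ); cooperation value: 19/(1−δ).
IC: 19 ≥ 26(1−δ^4) + 8δ^4 = 26 − 18δ^4.
So δ^4 ≥ 7/18, giving δ ≥ (7/18)^(1/4) ≈ 0.790.

0.790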